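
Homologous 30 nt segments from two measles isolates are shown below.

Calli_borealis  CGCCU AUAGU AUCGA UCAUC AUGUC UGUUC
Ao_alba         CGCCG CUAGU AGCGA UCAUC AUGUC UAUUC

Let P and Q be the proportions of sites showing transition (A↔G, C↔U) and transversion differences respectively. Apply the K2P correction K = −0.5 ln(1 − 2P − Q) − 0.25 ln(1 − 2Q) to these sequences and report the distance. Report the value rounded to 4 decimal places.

Differing sites — 5:U/G (Tv); 6:A/C (Tv); 12:U/G (Tv); 27:G/A (Ti).
Of the 4 differences, 1 transition and 3 transversions over 30 sites: P = 1/30 = 0.033333, Q = 3/30 = 0.100000.
d = −0.5·ln(0.833334) − 0.25·ln(0.800000) = −0.5·(-0.182321) − 0.25·(-0.223144) = 0.1469.

0.1469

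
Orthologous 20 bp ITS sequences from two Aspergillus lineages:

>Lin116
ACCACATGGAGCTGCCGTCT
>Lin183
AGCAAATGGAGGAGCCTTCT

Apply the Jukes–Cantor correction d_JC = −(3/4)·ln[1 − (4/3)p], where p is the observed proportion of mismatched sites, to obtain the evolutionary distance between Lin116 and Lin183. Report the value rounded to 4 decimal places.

0.3041

Mismatches occur at site 2 (C→G), site 5 (C→A), site 12 (C→G), site 13 (T→A), site 17 (G→T).
p = 5/20 = 0.250000.
d = −0.75 · ln(1 − (4/3)·0.250000) = −0.75 · ln(0.666667) = −0.75 · (-0.405465) = 0.3041.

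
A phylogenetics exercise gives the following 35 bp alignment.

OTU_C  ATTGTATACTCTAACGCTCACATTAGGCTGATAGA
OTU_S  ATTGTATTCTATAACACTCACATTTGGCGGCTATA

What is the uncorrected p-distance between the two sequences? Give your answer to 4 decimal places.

0.2000

Mismatches occur at site 8 (A→T), site 11 (C→A), site 16 (G→A), site 25 (A→T), site 29 (T→G), site 31 (A→C), site 34 (G→T).
There are 7 differences over 35 sites, so p = 7/35 = 0.2000.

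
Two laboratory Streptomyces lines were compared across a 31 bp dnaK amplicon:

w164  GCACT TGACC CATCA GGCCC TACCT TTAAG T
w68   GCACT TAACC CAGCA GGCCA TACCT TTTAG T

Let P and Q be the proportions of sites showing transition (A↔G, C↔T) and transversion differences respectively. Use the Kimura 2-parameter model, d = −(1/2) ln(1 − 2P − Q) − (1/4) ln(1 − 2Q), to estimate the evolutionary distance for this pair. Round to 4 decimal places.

0.1417

The sequences differ at positions 7 (G/A, transition), 13 (T/G, transversion), 20 (C/A, transversion), 28 (A/T, transversion).
Of the 4 differences, 1 transition and 3 transversions over 31 sites: P = 1/31 = 0.032258, Q = 3/31 = 0.096774.
d = −0.5·ln(0.838710) − 0.25·ln(0.806452) = −0.5·(-0.175890) − 0.25·(-0.215111) = 0.1417.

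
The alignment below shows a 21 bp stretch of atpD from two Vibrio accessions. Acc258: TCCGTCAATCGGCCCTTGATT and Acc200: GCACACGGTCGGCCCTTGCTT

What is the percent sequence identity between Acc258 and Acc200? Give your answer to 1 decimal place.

66.7%

Mismatches occur at site 1 (T↔G), site 3 (C↔A), site 4 (G↔C), site 5 (T↔A), site 7 (A↔G), site 8 (A↔G), site 19 (A↔C).
14 of the 21 sites match, so the percent identity is 14/21 × 100 = 66.7%.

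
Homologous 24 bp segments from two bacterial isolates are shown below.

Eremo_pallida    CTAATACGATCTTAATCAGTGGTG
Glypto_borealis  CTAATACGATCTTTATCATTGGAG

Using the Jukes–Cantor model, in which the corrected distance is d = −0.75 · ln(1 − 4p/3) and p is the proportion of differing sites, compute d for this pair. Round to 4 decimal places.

0.1367

Differing sites — 14:A/T; 19:G/T; 23:T/A.
p = 3/24 = 0.125000.
d = −0.75 · ln(1 − (4/3)·0.125000) = −0.75 · ln(0.833333) = −0.75 · (-0.182322) = 0.1367.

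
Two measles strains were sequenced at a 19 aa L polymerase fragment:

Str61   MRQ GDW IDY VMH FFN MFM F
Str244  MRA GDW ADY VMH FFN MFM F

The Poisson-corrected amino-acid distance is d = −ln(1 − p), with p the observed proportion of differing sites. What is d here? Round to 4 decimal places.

0.1112

Mismatches occur at site 3 (Q/A), site 7 (I/A).
p = 2/19 = 0.105263.
d = −ln(1 − 0.105263) = −ln(0.894737) = 0.1112.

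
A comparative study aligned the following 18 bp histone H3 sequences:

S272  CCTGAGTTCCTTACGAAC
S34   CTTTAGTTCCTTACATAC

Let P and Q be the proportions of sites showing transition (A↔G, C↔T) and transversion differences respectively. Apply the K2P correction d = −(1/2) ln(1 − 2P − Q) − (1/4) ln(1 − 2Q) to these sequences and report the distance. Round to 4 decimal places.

0.2656

The sequences differ at positions 2 (C/T, transition), 4 (G/T, transversion), 15 (G/A, transition), 16 (A/T, transversion).
Of the 4 differences, 2 transitions and 2 transversions over 18 sites: P = 2/18 = 0.111111, Q = 2/18 = 0.111111.
d = −0.5·ln(0.666667) − 0.25·ln(0.777778) = −0.5·(-0.405465) − 0.25·(-0.251314) = 0.2656.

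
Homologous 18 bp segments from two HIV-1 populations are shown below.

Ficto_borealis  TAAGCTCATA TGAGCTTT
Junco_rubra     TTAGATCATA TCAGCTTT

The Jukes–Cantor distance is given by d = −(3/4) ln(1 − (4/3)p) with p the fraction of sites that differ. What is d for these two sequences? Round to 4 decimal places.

Differing sites — 2:A/T; 5:C/A; 12:G/C.
p = 3/18 = 0.166667.
d = −0.75 · ln(1 − (4/3)·0.166667) = −0.75 · ln(0.777777) = −0.75 · (-0.251315) = 0.1885.

0.1885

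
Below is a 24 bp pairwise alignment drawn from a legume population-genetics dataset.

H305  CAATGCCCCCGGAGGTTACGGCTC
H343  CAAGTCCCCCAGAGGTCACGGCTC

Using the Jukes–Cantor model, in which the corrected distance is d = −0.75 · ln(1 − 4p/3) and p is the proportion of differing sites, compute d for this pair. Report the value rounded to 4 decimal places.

Mismatches occur at site 4 (T/G), site 5 (G/T), site 11 (G/A), site 17 (T/C).
p = 4/24 = 0.166667.
d = −0.75 · ln(1 − (4/3)·0.166667) = −0.75 · ln(0.777777) = −0.75 · (-0.251315) = 0.1885.

0.1885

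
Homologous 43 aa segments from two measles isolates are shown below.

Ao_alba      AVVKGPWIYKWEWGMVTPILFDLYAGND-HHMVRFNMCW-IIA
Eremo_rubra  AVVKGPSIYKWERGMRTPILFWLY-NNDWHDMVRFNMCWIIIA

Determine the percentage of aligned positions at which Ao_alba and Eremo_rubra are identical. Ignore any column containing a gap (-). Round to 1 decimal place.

Excluding the 3 gap columns leaves 40 comparable sites.
Differing sites — 7:W/S; 13:W/R; 16:V/R; 22:D/W; 26:G/N; 31:H/D.
34 of the 40 comparable sites match, so the percent identity is 34/40 × 100 = 85.0%.

85.0%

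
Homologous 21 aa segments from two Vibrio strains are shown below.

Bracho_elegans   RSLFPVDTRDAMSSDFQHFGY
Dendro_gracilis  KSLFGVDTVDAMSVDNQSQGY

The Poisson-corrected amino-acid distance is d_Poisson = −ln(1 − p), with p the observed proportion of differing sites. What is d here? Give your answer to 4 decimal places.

The sequences differ at positions 1 (R/K), 5 (P/G), 9 (R/V), 14 (S/V), 16 (F/N), 18 (H/S), 19 (F/Q).
p = 7/21 = 0.333333.
d = −ln(1 − 0.333333) = −ln(0.666667) = 0.4055.

0.4055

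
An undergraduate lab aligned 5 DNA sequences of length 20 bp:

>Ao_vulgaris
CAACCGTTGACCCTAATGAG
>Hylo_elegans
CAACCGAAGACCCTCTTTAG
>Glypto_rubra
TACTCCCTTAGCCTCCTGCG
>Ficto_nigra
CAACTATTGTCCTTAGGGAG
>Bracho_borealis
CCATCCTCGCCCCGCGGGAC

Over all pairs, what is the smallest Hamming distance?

Pairwise Hamming distances:
  Ao_vulgaris vs Hylo_elegans: 5
  Ao_vulgaris vs Glypto_rubra: 10
  Ao_vulgaris vs Ficto_nigra: 6
  Ao_vulgaris vs Bracho_borealis: 10
  Hylo_elegans vs Glypto_rubra: 11
  Hylo_elegans vs Ficto_nigra: 10
  Hylo_elegans vs Bracho_borealis: 11
  Glypto_rubra vs Ficto_nigra: 14
  Glypto_rubra vs Bracho_borealis: 13
  Ficto_nigra vs Bracho_borealis: 10
The smallest is 5, between Ao_vulgaris and Hylo_elegans.

5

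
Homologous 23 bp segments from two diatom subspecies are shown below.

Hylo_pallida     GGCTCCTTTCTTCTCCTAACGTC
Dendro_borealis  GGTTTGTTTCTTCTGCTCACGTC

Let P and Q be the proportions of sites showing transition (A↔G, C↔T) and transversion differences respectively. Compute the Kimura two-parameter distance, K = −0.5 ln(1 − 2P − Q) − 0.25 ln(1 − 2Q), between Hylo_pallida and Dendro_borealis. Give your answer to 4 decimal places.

Mismatches occur at site 3 (C↔T, transition), site 5 (C↔T, transition), site 6 (C↔G, transversion), site 15 (C↔G, transversion), site 18 (A↔C, transversion).
Of the 5 differences, 2 transitions and 3 transversions over 23 sites: P = 2/23 = 0.086957, Q = 3/23 = 0.130435.
d = −0.5·ln(0.695651) − 0.25·ln(0.739130) = −0.5·(-0.362907) − 0.25·(-0.302281) = 0.2570.

0.2570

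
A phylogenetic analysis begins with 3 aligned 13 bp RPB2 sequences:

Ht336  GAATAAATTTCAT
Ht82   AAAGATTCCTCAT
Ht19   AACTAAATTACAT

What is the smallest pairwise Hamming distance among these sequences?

3

Pairwise Hamming distances:
  Ht336 vs Ht82: 6
  Ht336 vs Ht19: 3
  Ht82 vs Ht19: 7
The smallest is 3, between Ht336 and Ht19.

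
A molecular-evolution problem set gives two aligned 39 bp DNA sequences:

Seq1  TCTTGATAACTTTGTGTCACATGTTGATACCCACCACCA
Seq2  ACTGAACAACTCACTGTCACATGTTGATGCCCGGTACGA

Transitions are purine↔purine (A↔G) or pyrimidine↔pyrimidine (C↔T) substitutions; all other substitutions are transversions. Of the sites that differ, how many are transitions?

6

The sequences differ at positions 1 (T/A, transversion), 4 (T/G, transversion), 5 (G/A, transition), 7 (T/C, transition), 12 (T/C, transition), 13 (T/A, transversion), 14 (G/C, transversion), 29 (A/G, transition), 33 (A/G, transition), 34 (C/G, transversion), 35 (C/T, transition), 38 (C/G, transversion).
Of the 12 differences, 6 transitions and 6 transversions, so the answer is 6.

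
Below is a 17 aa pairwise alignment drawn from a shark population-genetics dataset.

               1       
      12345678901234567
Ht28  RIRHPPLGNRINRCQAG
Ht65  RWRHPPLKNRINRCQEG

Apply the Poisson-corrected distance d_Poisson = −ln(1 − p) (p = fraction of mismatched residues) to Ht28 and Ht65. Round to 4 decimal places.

The sequences differ at positions 2 (I/W), 8 (G/K), 16 (A/E).
p = 3/17 = 0.176471.
d = −ln(1 − 0.176471) = −ln(0.823529) = 0.1942.

0.1942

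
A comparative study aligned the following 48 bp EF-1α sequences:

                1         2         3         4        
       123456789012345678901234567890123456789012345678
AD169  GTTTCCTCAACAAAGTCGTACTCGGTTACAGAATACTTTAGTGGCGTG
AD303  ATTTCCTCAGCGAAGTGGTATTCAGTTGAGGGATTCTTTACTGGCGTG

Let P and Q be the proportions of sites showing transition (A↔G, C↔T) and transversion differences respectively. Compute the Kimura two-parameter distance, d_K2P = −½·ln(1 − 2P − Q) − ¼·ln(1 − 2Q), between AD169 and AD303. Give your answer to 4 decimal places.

Differing sites — 1:G/A (Ti); 10:A/G (Ti); 12:A/G (Ti); 17:C/G (Tv); 21:C/T (Ti); 24:G/A (Ti); 28:A/G (Ti); 29:C/A (Tv); 30:A/G (Ti); 32:A/G (Ti); 35:A/T (Tv); 41:G/C (Tv).
Of the 12 differences, 8 transitions and 4 transversions over 48 sites: P = 8/48 = 0.166667, Q = 4/48 = 0.083333.
d = −0.5·ln(0.583333) − 0.25·ln(0.833334) = −0.5·(-0.538997) − 0.25·(-0.182321) = 0.3151.

0.3151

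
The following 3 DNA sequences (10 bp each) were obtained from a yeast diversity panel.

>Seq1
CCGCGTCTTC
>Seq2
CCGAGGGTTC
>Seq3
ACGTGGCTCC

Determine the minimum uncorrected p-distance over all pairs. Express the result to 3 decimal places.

Pairwise Hamming distances:
  Seq1 vs Seq2: 3
  Seq1 vs Seq3: 4
  Seq2 vs Seq3: 4
The smallest is 3 mismatches, between Seq1 and Seq2; p = 3/10 = 0.300.

0.300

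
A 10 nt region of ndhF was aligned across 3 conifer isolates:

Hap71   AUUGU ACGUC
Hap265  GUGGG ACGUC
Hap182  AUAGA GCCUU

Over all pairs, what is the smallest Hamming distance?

3

Pairwise Hamming distances:
  Hap71 vs Hap265: 3
  Hap71 vs Hap182: 5
  Hap265 vs Hap182: 6
The smallest is 3, between Hap71 and Hap265.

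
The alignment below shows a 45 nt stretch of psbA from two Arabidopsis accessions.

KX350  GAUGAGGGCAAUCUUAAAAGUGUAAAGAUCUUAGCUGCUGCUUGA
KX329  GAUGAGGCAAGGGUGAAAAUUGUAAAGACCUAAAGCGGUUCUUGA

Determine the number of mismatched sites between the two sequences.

14

Mismatches occur at site 8 (G/C), site 9 (C/A), site 11 (A/G), site 12 (U/G), site 13 (C/G), site 15 (U/G), site 20 (G/U), site 29 (U/C), site 32 (U/A), site 34 (G/A), site 35 (C/G), site 36 (U/C), site 38 (C/G), site 40 (G/U).
That gives 14 mismatches out of 45 aligned sites, so the Hamming distance is 14.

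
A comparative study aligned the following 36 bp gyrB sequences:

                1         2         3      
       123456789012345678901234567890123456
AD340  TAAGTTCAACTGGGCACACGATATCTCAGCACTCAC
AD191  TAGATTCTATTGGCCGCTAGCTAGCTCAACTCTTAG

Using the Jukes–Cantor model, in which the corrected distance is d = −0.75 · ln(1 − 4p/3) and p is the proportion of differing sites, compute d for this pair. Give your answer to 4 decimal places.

0.5482

Differing sites — 3:A/G; 4:G/A; 8:A/T; 10:C/T; 14:G/C; 16:A/G; 18:A/T; 19:C/A; 21:A/C; 24:T/G; 29:G/A; 31:A/T; 34:C/T; 36:C/G.
p = 14/36 = 0.388889.
d = −0.75 · ln(1 − (4/3)·0.388889) = −0.75 · ln(0.481481) = −0.75 · (-0.730889) = 0.5482.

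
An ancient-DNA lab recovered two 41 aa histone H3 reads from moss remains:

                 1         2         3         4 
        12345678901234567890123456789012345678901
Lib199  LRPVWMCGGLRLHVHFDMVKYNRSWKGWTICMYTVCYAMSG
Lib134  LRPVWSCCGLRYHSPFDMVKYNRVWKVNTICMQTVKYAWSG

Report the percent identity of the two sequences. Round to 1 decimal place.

Mismatches occur at site 6 (M↔S), site 8 (G↔C), site 12 (L↔Y), site 14 (V↔S), site 15 (H↔P), site 24 (S↔V), site 27 (G↔V), site 28 (W↔N), site 33 (Y↔Q), site 36 (C↔K), site 39 (M↔W).
30 of the 41 sites match, so the percent identity is 30/41 × 100 = 73.2%.

73.2%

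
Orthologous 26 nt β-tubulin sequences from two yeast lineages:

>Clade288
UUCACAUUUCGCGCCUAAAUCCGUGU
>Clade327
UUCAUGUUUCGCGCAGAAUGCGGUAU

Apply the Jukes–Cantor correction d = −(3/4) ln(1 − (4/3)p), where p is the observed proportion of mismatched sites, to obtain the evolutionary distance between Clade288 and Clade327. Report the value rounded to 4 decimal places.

0.3961

Mismatches occur at site 5 (C→U), site 6 (A→G), site 15 (C→A), site 16 (U→G), site 19 (A→U), site 20 (U→G), site 22 (C→G), site 25 (G→A).
p = 8/26 = 0.307692.
d = −0.75 · ln(1 − (4/3)·0.307692) = −0.75 · ln(0.589744) = −0.75 · (-0.528067) = 0.3961.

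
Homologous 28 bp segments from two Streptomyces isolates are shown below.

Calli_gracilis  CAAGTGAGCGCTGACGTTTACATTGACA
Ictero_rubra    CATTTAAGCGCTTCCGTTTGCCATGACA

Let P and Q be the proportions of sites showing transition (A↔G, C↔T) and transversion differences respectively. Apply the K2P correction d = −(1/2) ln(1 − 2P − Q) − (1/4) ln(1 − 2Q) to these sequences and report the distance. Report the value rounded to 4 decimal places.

0.3608

Mismatches occur at site 3 (A→T, transversion), site 4 (G→T, transversion), site 6 (G→A, transition), site 13 (G→T, transversion), site 14 (A→C, transversion), site 20 (A→G, transition), site 22 (A→C, transversion), site 23 (T→A, transversion).
Of the 8 differences, 2 transitions and 6 transversions over 28 sites: P = 2/28 = 0.071429, Q = 6/28 = 0.214286.
d = −0.5·ln(0.642856) − 0.25·ln(0.571428) = −0.5·(-0.441835) − 0.25·(-0.559617) = 0.3608.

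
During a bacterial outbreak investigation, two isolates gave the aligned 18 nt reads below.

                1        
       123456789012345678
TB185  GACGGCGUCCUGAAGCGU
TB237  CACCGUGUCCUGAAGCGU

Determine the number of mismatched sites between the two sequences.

3

Mismatches occur at site 1 (G→C), site 4 (G→C), site 6 (C→U).
That gives 3 mismatches out of 18 aligned sites, so the Hamming distance is 3.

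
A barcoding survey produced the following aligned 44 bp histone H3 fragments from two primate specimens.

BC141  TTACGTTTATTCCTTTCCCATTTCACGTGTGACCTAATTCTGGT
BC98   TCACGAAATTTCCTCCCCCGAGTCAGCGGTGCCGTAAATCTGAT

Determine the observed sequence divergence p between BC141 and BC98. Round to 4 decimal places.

0.3864

Mismatches occur at site 2 (T→C), site 6 (T→A), site 7 (T→A), site 8 (T→A), site 9 (A→T), site 15 (T→C), site 16 (T→C), site 20 (A→G), site 21 (T→A), site 22 (T→G), site 26 (C→G), site 27 (G→C), site 28 (T→G), site 32 (A→C), site 34 (C→G), site 38 (T→A), site 43 (G→A).
There are 17 differences over 44 sites, so p = 17/44 = 0.3864.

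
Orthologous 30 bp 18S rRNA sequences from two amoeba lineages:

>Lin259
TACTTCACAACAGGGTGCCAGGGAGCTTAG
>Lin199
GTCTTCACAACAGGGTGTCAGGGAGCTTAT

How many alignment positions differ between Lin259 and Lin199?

The sequences differ at positions 1 (T/G), 2 (A/T), 18 (C/T), 30 (G/T).
That gives 4 mismatches out of 30 aligned sites, so the Hamming distance is 4.

4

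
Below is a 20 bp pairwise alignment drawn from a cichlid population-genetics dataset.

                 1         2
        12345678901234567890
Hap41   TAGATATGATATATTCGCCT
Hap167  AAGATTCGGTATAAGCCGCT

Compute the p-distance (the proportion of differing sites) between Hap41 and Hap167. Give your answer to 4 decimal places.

Mismatches occur at site 1 (T↔A), site 6 (A↔T), site 7 (T↔C), site 9 (A↔G), site 14 (T↔A), site 15 (T↔G), site 17 (G↔C), site 18 (C↔G).
There are 8 differences over 20 sites, so p = 8/20 = 0.4000.

0.4000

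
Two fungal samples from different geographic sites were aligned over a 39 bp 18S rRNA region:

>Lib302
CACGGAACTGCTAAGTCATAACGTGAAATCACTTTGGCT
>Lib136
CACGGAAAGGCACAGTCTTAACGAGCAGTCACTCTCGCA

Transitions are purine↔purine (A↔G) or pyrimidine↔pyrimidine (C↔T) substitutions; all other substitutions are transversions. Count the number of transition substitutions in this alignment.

2

Differing sites — 8:C/A (Tv); 9:T/G (Tv); 12:T/A (Tv); 13:A/C (Tv); 18:A/T (Tv); 24:T/A (Tv); 26:A/C (Tv); 28:A/G (Ti); 34:T/C (Ti); 36:G/C (Tv); 39:T/A (Tv).
Of the 11 differences, 2 transitions and 9 transversions, so the answer is 2.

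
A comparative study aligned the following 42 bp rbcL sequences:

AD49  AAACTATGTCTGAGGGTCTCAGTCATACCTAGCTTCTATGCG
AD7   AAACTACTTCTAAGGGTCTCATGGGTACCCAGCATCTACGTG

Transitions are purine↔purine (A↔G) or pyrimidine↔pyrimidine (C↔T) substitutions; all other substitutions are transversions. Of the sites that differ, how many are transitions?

Differing sites — 7:T/C (Ti); 8:G/T (Tv); 12:G/A (Ti); 22:G/T (Tv); 23:T/G (Tv); 24:C/G (Tv); 25:A/G (Ti); 30:T/C (Ti); 34:T/A (Tv); 39:T/C (Ti); 41:C/T (Ti).
Of the 11 differences, 6 transitions and 5 transversions, so the answer is 6.

6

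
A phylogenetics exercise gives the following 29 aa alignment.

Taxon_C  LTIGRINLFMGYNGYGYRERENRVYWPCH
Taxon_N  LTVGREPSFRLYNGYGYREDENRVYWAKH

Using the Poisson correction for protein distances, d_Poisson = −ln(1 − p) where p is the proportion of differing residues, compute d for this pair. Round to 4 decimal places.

Differing sites — 3:I/V; 6:I/E; 7:N/P; 8:L/S; 10:M/R; 11:G/L; 20:R/D; 27:P/A; 28:C/K.
p = 9/29 = 0.310345.
d = −ln(1 − 0.310345) = −ln(0.689655) = 0.3716.

0.3716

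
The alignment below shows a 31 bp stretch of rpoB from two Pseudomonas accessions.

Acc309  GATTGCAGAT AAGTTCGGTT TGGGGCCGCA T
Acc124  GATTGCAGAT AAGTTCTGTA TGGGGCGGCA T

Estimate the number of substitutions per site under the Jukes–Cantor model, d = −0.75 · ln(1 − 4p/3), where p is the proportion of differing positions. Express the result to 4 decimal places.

The sequences differ at positions 17 (G/T), 20 (T/A), 27 (C/G).
p = 3/31 = 0.096774.
d = −0.75 · ln(1 − (4/3)·0.096774) = −0.75 · ln(0.870968) = −0.75 · (-0.138150) = 0.1036.

0.1036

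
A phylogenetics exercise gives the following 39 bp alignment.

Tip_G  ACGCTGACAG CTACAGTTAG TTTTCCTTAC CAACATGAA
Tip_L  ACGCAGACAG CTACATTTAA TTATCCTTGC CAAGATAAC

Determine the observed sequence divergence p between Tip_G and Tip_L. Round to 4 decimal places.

The sequences differ at positions 5 (T/A), 16 (G/T), 20 (G/A), 23 (T/A), 29 (A/G), 34 (C/G), 37 (G/A), 39 (A/C).
There are 8 differences over 39 sites, so p = 8/39 = 0.2051.

0.2051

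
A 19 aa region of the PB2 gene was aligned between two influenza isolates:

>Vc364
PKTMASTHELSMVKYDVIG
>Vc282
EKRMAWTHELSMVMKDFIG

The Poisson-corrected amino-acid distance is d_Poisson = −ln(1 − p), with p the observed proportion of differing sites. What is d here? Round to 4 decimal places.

Differing sites — 1:P/E; 3:T/R; 6:S/W; 14:K/M; 15:Y/K; 17:V/F.
p = 6/19 = 0.315789.
d = −ln(1 − 0.315789) = −ln(0.684211) = 0.3795.

0.3795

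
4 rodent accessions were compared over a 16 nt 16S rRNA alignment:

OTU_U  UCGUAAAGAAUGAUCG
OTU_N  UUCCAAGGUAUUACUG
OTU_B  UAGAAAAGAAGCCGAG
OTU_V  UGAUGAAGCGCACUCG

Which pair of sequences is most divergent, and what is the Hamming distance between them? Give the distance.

12

Pairwise Hamming distances:
  OTU_U vs OTU_N: 8
  OTU_U vs OTU_B: 7
  OTU_U vs OTU_V: 8
  OTU_N vs OTU_B: 10
  OTU_N vs OTU_V: 12
  OTU_B vs OTU_V: 10
The largest is 12, between OTU_N and OTU_V.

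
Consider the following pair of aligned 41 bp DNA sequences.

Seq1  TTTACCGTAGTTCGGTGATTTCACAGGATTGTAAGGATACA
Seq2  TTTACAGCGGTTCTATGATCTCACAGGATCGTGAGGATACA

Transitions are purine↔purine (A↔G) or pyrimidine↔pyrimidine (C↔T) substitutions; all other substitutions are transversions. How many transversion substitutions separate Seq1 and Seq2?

Differing sites — 6:C/A (Tv); 8:T/C (Ti); 9:A/G (Ti); 14:G/T (Tv); 15:G/A (Ti); 20:T/C (Ti); 30:T/C (Ti); 33:A/G (Ti).
Of the 8 differences, 6 transitions and 2 transversions, so the answer is 2.

2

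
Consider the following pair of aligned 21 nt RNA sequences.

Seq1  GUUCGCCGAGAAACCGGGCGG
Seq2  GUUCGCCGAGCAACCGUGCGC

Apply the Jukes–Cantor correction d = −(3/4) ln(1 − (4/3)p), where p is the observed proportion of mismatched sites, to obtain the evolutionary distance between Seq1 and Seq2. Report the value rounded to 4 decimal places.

0.1585

The sequences differ at positions 11 (A/C), 17 (G/U), 21 (G/C).
p = 3/21 = 0.142857.
d = −0.75 · ln(1 − (4/3)·0.142857) = −0.75 · ln(0.809524) = −0.75 · (-0.211309) = 0.1585.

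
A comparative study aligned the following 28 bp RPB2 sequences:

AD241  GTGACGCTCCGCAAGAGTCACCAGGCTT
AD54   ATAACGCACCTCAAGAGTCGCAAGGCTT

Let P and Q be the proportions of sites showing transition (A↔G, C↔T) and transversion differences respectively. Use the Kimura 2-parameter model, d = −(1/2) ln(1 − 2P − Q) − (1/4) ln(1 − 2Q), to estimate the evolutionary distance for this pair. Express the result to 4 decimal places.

0.2542

The sequences differ at positions 1 (G/A, transition), 3 (G/A, transition), 8 (T/A, transversion), 11 (G/T, transversion), 20 (A/G, transition), 22 (C/A, transversion).
Of the 6 differences, 3 transitions and 3 transversions over 28 sites: P = 3/28 = 0.107143, Q = 3/28 = 0.107143.
d = −0.5·ln(0.678571) − 0.25·ln(0.785714) = −0.5·(-0.387766) − 0.25·(-0.241162) = 0.2542.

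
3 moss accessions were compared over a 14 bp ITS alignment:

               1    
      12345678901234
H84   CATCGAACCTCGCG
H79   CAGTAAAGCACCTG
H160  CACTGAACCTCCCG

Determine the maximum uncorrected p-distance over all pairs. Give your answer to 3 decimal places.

Pairwise Hamming distances:
  H84 vs H79: 7
  H84 vs H160: 3
  H79 vs H160: 5
The largest is 7 mismatches, between H84 and H79; p = 7/14 = 0.500.

0.500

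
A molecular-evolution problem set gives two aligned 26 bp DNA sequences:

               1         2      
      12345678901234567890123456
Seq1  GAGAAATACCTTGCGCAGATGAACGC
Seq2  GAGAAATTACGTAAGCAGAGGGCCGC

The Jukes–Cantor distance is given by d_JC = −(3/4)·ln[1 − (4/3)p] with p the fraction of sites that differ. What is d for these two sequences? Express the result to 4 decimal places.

The sequences differ at positions 8 (A/T), 9 (C/A), 11 (T/G), 13 (G/A), 14 (C/A), 20 (T/G), 22 (A/G), 23 (A/C).
p = 8/26 = 0.307692.
d = −0.75 · ln(1 − (4/3)·0.307692) = −0.75 · ln(0.589744) = −0.75 · (-0.528067) = 0.3961.

0.3961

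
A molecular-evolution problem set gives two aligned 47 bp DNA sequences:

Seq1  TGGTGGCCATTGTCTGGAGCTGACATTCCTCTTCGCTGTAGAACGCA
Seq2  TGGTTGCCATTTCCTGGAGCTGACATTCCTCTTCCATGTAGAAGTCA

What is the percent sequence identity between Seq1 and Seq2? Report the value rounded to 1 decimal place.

85.1%

Mismatches occur at site 5 (G/T), site 12 (G/T), site 13 (T/C), site 35 (G/C), site 36 (C/A), site 44 (C/G), site 45 (G/T).
40 of the 47 sites match, so the percent identity is 40/47 × 100 = 85.1%.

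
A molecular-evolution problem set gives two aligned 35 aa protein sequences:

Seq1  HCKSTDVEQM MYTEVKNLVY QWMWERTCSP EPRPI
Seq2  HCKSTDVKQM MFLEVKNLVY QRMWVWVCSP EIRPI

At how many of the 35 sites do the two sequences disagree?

8

Differing sites — 8:E/K; 12:Y/F; 13:T/L; 22:W/R; 25:E/V; 26:R/W; 27:T/V; 32:P/I.
That gives 8 mismatches out of 35 aligned sites, so the Hamming distance is 8.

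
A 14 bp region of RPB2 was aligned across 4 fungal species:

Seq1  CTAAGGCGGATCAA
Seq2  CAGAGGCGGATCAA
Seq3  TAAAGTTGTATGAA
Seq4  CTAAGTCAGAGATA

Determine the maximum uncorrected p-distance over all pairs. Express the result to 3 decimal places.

0.571

Pairwise Hamming distances:
  Seq1 vs Seq2: 2
  Seq1 vs Seq3: 6
  Seq1 vs Seq4: 5
  Seq2 vs Seq3: 6
  Seq2 vs Seq4: 7
  Seq3 vs Seq4: 8
The largest is 8 mismatches, between Seq3 and Seq4; p = 8/14 = 0.571.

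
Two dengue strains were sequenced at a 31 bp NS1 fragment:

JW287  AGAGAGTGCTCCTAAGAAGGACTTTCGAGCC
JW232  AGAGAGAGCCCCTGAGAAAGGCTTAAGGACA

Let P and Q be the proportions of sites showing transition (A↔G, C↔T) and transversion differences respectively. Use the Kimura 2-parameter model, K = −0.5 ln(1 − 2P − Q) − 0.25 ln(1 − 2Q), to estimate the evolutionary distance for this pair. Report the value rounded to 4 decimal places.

0.4376

Mismatches occur at site 7 (T/A, transversion), site 10 (T/C, transition), site 14 (A/G, transition), site 19 (G/A, transition), site 21 (A/G, transition), site 25 (T/A, transversion), site 26 (C/A, transversion), site 28 (A/G, transition), site 29 (G/A, transition), site 31 (C/A, transversion).
Of the 10 differences, 6 transitions and 4 transversions over 31 sites: P = 6/31 = 0.193548, Q = 4/31 = 0.129032.
d = −0.5·ln(0.483872) − 0.25·ln(0.741936) = −0.5·(-0.725935) − 0.25·(-0.298492) = 0.4376.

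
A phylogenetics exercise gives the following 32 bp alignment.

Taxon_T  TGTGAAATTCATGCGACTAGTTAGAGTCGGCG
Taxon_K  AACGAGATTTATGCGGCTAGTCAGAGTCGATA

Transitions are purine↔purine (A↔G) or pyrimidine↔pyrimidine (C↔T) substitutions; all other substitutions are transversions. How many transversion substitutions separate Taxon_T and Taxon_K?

1

Mismatches occur at site 1 (T→A, transversion), site 2 (G→A, transition), site 3 (T→C, transition), site 6 (A→G, transition), site 10 (C→T, transition), site 16 (A→G, transition), site 22 (T→C, transition), site 30 (G→A, transition), site 31 (C→T, transition), site 32 (G→A, transition).
Of the 10 differences, 9 transitions and 1 transversion, so the answer is 1.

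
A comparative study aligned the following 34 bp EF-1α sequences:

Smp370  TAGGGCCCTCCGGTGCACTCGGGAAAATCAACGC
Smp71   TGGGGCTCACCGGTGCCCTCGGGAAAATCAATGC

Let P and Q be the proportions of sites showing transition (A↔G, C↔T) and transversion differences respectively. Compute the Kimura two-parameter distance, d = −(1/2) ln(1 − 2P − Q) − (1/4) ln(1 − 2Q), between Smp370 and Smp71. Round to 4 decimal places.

0.1654

The sequences differ at positions 2 (A/G, transition), 7 (C/T, transition), 9 (T/A, transversion), 17 (A/C, transversion), 32 (C/T, transition).
Of the 5 differences, 3 transitions and 2 transversions over 34 sites: P = 3/34 = 0.088235, Q = 2/34 = 0.058824.
d = −0.5·ln(0.764706) − 0.25·ln(0.882352) = −0.5·(-0.268264) − 0.25·(-0.125164) = 0.1654.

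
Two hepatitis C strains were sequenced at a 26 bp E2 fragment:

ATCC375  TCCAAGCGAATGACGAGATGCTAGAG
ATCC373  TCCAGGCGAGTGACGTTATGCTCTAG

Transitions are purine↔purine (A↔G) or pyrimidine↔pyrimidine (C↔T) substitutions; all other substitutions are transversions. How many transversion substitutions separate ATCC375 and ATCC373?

The sequences differ at positions 5 (A/G, transition), 10 (A/G, transition), 16 (A/T, transversion), 17 (G/T, transversion), 23 (A/C, transversion), 24 (G/T, transversion).
Of the 6 differences, 2 transitions and 4 transversions, so the answer is 4.

4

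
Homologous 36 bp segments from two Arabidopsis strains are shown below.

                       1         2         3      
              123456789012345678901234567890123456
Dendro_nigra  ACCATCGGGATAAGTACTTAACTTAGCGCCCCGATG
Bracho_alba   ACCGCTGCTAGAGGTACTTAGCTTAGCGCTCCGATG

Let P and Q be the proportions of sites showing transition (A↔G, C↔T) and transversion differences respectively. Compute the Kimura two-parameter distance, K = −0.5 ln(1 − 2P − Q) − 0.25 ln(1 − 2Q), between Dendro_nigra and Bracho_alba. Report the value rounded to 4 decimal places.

The sequences differ at positions 4 (A/G, transition), 5 (T/C, transition), 6 (C/T, transition), 8 (G/C, transversion), 9 (G/T, transversion), 11 (T/G, transversion), 13 (A/G, transition), 21 (A/G, transition), 30 (C/T, transition).
Of the 9 differences, 6 transitions and 3 transversions over 36 sites: P = 6/36 = 0.166667, Q = 3/36 = 0.083333.
d = −0.5·ln(0.583333) − 0.25·ln(0.833334) = −0.5·(-0.538997) − 0.25·(-0.182321) = 0.3151.

0.3151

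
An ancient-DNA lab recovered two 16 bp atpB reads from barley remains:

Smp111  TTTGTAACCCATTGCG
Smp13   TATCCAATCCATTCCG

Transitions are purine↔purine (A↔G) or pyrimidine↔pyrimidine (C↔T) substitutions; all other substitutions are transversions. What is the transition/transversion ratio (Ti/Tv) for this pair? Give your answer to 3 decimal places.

Mismatches occur at site 2 (T→A, transversion), site 4 (G→C, transversion), site 5 (T→C, transition), site 8 (C→T, transition), site 14 (G→C, transversion).
Of the 5 differences, 2 transitions and 3 transversions, so Ti/Tv = 2/3 = 0.667.

0.667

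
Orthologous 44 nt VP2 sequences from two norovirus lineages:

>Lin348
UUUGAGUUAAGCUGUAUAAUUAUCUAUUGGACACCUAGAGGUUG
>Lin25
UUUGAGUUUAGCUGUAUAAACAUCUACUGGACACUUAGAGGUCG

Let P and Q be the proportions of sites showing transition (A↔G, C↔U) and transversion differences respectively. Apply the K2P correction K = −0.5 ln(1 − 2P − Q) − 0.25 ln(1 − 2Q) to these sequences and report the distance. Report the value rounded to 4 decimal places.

Mismatches occur at site 9 (A→U, transversion), site 20 (U→A, transversion), site 21 (U→C, transition), site 27 (U→C, transition), site 35 (C→U, transition), site 43 (U→C, transition).
Of the 6 differences, 4 transitions and 2 transversions over 44 sites: P = 4/44 = 0.090909, Q = 2/44 = 0.045455.
d = −0.5·ln(0.772727) − 0.25·ln(0.909090) = −0.5·(-0.257829) − 0.25·(-0.095311) = 0.1527.

0.1527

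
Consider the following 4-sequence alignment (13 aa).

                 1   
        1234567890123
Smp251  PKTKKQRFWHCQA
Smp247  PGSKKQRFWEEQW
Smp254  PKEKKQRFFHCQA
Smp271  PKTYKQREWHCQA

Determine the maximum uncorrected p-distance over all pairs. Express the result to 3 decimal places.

Pairwise Hamming distances:
  Smp251 vs Smp247: 5
  Smp251 vs Smp254: 2
  Smp251 vs Smp271: 2
  Smp247 vs Smp254: 6
  Smp247 vs Smp271: 7
  Smp254 vs Smp271: 4
The largest is 7 mismatches, between Smp247 and Smp271; p = 7/13 = 0.538.

0.538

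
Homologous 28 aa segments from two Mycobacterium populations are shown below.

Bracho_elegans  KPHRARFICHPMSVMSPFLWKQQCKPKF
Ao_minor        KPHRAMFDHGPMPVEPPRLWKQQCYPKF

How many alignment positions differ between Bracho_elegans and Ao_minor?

9

The sequences differ at positions 6 (R/M), 8 (I/D), 9 (C/H), 10 (H/G), 13 (S/P), 15 (M/E), 16 (S/P), 18 (F/R), 25 (K/Y).
That gives 9 mismatches out of 28 aligned sites, so the Hamming distance is 9.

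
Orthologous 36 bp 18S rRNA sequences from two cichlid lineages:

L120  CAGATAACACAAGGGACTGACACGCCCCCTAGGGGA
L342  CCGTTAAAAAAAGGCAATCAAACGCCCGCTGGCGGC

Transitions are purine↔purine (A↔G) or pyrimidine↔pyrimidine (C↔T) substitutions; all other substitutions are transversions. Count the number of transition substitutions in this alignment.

The sequences differ at positions 2 (A/C, transversion), 4 (A/T, transversion), 8 (C/A, transversion), 10 (C/A, transversion), 15 (G/C, transversion), 17 (C/A, transversion), 19 (G/C, transversion), 21 (C/A, transversion), 28 (C/G, transversion), 31 (A/G, transition), 33 (G/C, transversion), 36 (A/C, transversion).
Of the 12 differences, 1 transition and 11 transversions, so the answer is 1.

1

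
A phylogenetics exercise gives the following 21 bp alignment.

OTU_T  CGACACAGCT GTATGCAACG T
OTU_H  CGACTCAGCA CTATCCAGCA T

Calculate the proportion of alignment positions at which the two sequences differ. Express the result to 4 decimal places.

0.2857

The sequences differ at positions 5 (A/T), 10 (T/A), 11 (G/C), 15 (G/C), 18 (A/G), 20 (G/A).
There are 6 differences over 21 sites, so p = 6/21 = 0.2857.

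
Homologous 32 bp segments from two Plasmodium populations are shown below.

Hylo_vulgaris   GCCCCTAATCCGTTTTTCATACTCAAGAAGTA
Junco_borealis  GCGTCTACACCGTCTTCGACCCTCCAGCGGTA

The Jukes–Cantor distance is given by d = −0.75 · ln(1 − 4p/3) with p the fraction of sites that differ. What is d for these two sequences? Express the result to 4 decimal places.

0.5199

The sequences differ at positions 3 (C/G), 4 (C/T), 8 (A/C), 9 (T/A), 14 (T/C), 17 (T/C), 18 (C/G), 20 (T/C), 21 (A/C), 25 (A/C), 28 (A/C), 29 (A/G).
p = 12/32 = 0.375000.
d = −0.75 · ln(1 − (4/3)·0.375000) = −0.75 · ln(0.500000) = −0.75 · (-0.693147) = 0.5199.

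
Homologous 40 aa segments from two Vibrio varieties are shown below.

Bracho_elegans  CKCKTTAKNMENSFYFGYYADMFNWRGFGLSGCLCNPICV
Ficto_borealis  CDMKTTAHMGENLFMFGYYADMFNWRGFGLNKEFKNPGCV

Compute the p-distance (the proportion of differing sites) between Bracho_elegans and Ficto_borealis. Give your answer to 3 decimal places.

0.325

Mismatches occur at site 2 (K→D), site 3 (C→M), site 8 (K→H), site 9 (N→M), site 10 (M→G), site 13 (S→L), site 15 (Y→M), site 31 (S→N), site 32 (G→K), site 33 (C→E), site 34 (L→F), site 35 (C→K), site 38 (I→G).
There are 13 differences over 40 sites, so p = 13/40 = 0.325.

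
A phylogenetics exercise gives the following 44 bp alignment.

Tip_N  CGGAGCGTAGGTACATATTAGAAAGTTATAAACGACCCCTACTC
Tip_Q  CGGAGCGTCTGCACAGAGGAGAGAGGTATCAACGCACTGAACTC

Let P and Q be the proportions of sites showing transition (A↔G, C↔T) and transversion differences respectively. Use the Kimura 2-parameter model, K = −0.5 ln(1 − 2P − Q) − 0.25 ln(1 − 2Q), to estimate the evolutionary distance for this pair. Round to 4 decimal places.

Mismatches occur at site 9 (A↔C, transversion), site 10 (G↔T, transversion), site 12 (T↔C, transition), site 16 (T↔G, transversion), site 18 (T↔G, transversion), site 19 (T↔G, transversion), site 23 (A↔G, transition), site 26 (T↔G, transversion), site 30 (A↔C, transversion), site 35 (A↔C, transversion), site 36 (C↔A, transversion), site 38 (C↔T, transition), site 39 (C↔G, transversion), site 40 (T↔A, transversion).
Of the 14 differences, 3 transitions and 11 transversions over 44 sites: P = 3/44 = 0.068182, Q = 11/44 = 0.250000.
d = −0.5·ln(0.613636) − 0.25·ln(0.500000) = −0.5·(-0.488353) − 0.25·(-0.693147) = 0.4175.

0.4175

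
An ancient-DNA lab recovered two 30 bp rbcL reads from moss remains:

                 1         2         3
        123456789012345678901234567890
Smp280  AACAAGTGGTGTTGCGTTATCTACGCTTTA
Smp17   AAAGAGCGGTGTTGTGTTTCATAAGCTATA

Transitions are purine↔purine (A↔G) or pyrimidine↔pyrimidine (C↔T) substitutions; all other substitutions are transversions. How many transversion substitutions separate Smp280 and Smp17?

Mismatches occur at site 3 (C→A, transversion), site 4 (A→G, transition), site 7 (T→C, transition), site 15 (C→T, transition), site 19 (A→T, transversion), site 20 (T→C, transition), site 21 (C→A, transversion), site 24 (C→A, transversion), site 28 (T→A, transversion).
Of the 9 differences, 4 transitions and 5 transversions, so the answer is 5.

5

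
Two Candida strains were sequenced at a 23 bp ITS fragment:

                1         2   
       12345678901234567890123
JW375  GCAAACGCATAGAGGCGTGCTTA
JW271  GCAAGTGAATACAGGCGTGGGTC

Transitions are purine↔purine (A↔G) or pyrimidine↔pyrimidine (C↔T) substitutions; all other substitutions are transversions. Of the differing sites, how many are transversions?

5

Differing sites — 5:A/G (Ti); 6:C/T (Ti); 8:C/A (Tv); 12:G/C (Tv); 20:C/G (Tv); 21:T/G (Tv); 23:A/C (Tv).
Of the 7 differences, 2 transitions and 5 transversions, so the answer is 5.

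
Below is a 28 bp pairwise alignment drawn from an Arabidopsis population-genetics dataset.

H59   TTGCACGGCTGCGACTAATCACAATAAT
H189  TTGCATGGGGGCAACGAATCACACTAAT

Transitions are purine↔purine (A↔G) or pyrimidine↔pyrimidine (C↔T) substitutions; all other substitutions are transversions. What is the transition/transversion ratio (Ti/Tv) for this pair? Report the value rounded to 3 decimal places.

The sequences differ at positions 6 (C/T, transition), 9 (C/G, transversion), 10 (T/G, transversion), 13 (G/A, transition), 16 (T/G, transversion), 24 (A/C, transversion).
Of the 6 differences, 2 transitions and 4 transversions, so Ti/Tv = 2/4 = 0.500.

0.500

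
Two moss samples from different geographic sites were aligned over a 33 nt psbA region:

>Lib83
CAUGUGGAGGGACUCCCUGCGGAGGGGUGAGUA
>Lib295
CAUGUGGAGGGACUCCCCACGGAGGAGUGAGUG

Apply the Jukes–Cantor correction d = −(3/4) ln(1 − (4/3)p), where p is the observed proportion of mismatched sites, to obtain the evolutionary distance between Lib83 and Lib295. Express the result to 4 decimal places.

0.1322

Mismatches occur at site 18 (U/C), site 19 (G/A), site 26 (G/A), site 33 (A/G).
p = 4/33 = 0.121212.
d = −0.75 · ln(1 − (4/3)·0.121212) = −0.75 · ln(0.838384) = −0.75 · (-0.176279) = 0.1322.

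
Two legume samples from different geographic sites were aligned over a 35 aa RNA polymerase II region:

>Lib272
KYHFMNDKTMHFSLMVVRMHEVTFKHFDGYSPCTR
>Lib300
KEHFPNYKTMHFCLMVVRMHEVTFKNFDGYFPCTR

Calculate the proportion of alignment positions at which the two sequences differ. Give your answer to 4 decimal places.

0.1714

The sequences differ at positions 2 (Y/E), 5 (M/P), 7 (D/Y), 13 (S/C), 26 (H/N), 31 (S/F).
There are 6 differences over 35 sites, so p = 6/35 = 0.1714.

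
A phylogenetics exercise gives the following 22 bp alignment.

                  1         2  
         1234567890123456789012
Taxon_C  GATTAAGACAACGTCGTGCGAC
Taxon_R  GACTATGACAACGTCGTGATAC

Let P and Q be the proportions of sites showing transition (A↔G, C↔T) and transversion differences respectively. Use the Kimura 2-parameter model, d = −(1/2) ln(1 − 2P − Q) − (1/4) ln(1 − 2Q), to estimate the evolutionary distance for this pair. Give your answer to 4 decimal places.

Mismatches occur at site 3 (T/C, transition), site 6 (A/T, transversion), site 19 (C/A, transversion), site 20 (G/T, transversion).
Of the 4 differences, 1 transition and 3 transversions over 22 sites: P = 1/22 = 0.045455, Q = 3/22 = 0.136364.
d = −0.5·ln(0.772726) − 0.25·ln(0.727272) = −0.5·(-0.257831) − 0.25·(-0.318455) = 0.2085.

0.2085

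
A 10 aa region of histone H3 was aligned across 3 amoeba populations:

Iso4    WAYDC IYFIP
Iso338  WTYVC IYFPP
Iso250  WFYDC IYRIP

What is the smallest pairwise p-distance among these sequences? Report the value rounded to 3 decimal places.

Pairwise Hamming distances:
  Iso4 vs Iso338: 3
  Iso4 vs Iso250: 2
  Iso338 vs Iso250: 4
The smallest is 2 mismatches, between Iso4 and Iso250; p = 2/10 = 0.200.

0.200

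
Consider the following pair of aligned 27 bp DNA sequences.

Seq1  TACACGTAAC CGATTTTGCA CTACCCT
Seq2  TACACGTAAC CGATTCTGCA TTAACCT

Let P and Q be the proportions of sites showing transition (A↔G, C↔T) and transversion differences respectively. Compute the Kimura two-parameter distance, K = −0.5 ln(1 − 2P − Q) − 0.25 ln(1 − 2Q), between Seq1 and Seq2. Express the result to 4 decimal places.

0.1216

Differing sites — 16:T/C (Ti); 21:C/T (Ti); 24:C/A (Tv).
Of the 3 differences, 2 transitions and 1 transversion over 27 sites: P = 2/27 = 0.074074, Q = 1/27 = 0.037037.
d = −0.5·ln(0.814815) − 0.25·ln(0.925926) = −0.5·(-0.204794) − 0.25·(-0.076961) = 0.1216.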